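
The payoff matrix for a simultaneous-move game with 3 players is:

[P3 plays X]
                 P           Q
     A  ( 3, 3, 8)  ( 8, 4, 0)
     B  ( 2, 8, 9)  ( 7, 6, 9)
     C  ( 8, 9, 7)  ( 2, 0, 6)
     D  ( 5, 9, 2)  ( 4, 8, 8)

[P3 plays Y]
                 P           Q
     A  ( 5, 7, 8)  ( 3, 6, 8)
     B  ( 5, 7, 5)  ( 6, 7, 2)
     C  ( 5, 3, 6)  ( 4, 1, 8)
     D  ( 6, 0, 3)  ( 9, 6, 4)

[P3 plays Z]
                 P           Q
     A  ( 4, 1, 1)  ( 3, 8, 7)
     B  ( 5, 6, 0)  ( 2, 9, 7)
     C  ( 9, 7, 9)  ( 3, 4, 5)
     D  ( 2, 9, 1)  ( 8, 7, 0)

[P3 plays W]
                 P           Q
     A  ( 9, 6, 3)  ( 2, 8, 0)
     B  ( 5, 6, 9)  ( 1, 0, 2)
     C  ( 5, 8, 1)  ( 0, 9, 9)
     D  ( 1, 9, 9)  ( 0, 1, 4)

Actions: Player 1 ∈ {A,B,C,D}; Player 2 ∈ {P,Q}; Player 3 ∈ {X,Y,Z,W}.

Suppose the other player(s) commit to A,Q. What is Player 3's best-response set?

argmax u_3 = {Y}

u_3(X vs A,Q) = 0
u_3(Y vs A,Q) = 8
u_3(Z vs A,Q) = 7
u_3(W vs A,Q) = 0
max payoff 8 at {Y}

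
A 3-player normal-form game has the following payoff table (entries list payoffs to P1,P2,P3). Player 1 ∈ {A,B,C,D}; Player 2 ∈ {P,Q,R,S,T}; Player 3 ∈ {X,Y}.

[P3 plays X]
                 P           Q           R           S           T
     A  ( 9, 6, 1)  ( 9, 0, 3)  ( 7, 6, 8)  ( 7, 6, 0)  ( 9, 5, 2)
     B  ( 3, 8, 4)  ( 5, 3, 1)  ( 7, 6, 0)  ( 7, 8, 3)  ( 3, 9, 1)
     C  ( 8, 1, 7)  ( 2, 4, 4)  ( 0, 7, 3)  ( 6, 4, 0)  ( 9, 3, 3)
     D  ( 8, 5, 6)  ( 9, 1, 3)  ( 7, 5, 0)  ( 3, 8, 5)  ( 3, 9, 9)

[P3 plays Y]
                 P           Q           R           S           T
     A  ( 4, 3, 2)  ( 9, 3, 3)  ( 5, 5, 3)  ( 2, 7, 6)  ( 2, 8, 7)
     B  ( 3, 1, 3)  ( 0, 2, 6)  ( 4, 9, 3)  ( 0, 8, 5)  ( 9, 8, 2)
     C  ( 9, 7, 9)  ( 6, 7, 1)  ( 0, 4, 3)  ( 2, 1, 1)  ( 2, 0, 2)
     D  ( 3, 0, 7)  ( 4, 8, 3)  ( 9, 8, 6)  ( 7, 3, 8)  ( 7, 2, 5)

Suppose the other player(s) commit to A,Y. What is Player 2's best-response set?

argmax u_2 = {T}

u_2(P vs A,Y) = 3
u_2(Q vs A,Y) = 3
u_2(R vs A,Y) = 5
u_2(S vs A,Y) = 7
u_2(T vs A,Y) = 8
max payoff 8 at {T}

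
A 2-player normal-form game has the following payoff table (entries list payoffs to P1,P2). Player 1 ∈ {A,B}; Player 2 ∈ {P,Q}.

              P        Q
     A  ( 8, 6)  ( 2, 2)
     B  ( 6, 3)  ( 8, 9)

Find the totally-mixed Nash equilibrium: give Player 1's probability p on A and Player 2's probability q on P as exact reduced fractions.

P1 indiff ⇒ q·8+(1-q)·2 = q·6+(1-q)·8 ⇒ q(2) = (1-q)(6) ⇒ q = 3/4
P2 indiff ⇒ p·6+(1-p)·3 = p·2+(1-p)·9 ⇒ p(4) = (1-p)(6) ⇒ p = 3/5

(p,q) = (3/5, 3/4)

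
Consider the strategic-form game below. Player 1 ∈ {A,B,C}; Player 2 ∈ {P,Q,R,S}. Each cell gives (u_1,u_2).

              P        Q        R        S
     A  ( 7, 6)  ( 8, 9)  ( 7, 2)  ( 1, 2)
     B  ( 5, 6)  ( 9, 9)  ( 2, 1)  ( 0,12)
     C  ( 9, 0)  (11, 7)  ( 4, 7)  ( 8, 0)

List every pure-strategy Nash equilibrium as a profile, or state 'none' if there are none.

PSNE = {(C,Q)}

(A,P): not NE [P1→C gives 9>7; P2→Q gives 9>6]
(A,Q): not NE [P1→C gives 11>8]
(A,R): not NE [P2→Q gives 9>2]
(A,S): not NE [P1→C gives 8>1; P2→Q gives 9>2]
(B,P): not NE [P1→C gives 9>5; P2→S gives 12>6]
(B,Q): not NE [P1→C gives 11>9; P2→S gives 12>9]
(B,R): not NE [P1→A gives 7>2; P2→S gives 12>1]
(B,S): not NE [P1→C gives 8>0]
(C,P): not NE [P2→R gives 7>0]
(C,Q): NE
(C,R): not NE [P1→A gives 7>4]
(C,S): not NE [P2→R gives 7>0]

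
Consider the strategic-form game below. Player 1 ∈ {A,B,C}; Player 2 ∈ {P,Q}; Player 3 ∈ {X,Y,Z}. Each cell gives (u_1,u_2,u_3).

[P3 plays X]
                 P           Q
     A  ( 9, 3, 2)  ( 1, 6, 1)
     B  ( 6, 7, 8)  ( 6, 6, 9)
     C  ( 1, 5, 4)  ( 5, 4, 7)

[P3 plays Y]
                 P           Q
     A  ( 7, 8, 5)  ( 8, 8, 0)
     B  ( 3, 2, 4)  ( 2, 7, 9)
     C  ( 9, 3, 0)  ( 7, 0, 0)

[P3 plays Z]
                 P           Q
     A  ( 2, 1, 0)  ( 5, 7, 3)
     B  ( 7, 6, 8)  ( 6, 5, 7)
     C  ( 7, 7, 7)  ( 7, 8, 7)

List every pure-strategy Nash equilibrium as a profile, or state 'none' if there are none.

PSNE = {(B,P,Z), (C,Q,Z)}

(A,P,X): not NE [P2→Q gives 6>3; P3→Y gives 5>2]
(A,P,Y): not NE [P1→C gives 9>7]
(A,P,Z): not NE [P1→C gives 7>2; P2→Q gives 7>1; P3→Y gives 5>0]
(A,Q,X): not NE [P1→B gives 6>1; P3→Z gives 3>1]
(A,Q,Y): not NE [P3→Z gives 3>0]
(A,Q,Z): not NE [P1→C gives 7>5]
(B,P,X): not NE [P1→A gives 9>6]
(B,P,Y): not NE [P1→C gives 9>3; P2→Q gives 7>2; P3→Z gives 8>4]
(B,P,Z): NE
(B,Q,X): not NE [P2→P gives 7>6]
(B,Q,Y): not NE [P1→A gives 8>2]
(B,Q,Z): not NE [P1→C gives 7>6; P2→P gives 6>5; P3→Y gives 9>7]
(C,P,X): not NE [P1→A gives 9>1; P3→Z gives 7>4]
(C,P,Y): not NE [P3→Z gives 7>0]
(C,P,Z): not NE [P2→Q gives 8>7]
(C,Q,X): not NE [P1→B gives 6>5; P2→P gives 5>4]
(C,Q,Y): not NE [P1→A gives 8>7; P2→P gives 3>0; P3→Z gives 7>0]
(C,Q,Z): NE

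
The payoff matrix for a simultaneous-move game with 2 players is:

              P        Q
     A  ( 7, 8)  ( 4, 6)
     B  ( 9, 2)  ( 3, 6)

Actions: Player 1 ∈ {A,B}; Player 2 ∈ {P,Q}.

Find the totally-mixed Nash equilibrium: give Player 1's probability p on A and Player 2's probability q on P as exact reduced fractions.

(p,q) = (2/3, 1/3)

P1 indiff ⇒ q·7+(1-q)·4 = q·9+(1-q)·3 ⇒ q(-2) = (1-q)(-1) ⇒ q = 1/3
P2 indiff ⇒ p·8+(1-p)·2 = p·6+(1-p)·6 ⇒ p(2) = (1-p)(4) ⇒ p = 2/3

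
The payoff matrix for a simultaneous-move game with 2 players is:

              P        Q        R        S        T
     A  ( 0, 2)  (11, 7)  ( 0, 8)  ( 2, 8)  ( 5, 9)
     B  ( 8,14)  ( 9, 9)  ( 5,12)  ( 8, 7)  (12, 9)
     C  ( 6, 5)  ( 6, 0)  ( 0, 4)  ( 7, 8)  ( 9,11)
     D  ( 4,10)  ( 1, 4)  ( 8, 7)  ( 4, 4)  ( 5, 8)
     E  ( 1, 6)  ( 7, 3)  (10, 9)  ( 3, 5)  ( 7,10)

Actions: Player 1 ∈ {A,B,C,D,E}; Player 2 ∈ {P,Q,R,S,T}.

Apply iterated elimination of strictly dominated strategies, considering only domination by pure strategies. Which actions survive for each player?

IESDS → P1:{B,D,E} P2:{P,R,T}

P1 drop C (B beats it: P:8>6 Q:9>6 R:5>0 S:8>7 T:12>9)
P2 drop Q (R beats it: A:8>7 B:12>9 D:7>4 E:9>3)
P1 drop A (B beats it: P:8>0 R:5>0 S:8>2 T:12>5)
P2 drop S (P beats it: B:14>7 D:10>4 E:6>5)
P1→{B,D,E} P2→{P,R,T}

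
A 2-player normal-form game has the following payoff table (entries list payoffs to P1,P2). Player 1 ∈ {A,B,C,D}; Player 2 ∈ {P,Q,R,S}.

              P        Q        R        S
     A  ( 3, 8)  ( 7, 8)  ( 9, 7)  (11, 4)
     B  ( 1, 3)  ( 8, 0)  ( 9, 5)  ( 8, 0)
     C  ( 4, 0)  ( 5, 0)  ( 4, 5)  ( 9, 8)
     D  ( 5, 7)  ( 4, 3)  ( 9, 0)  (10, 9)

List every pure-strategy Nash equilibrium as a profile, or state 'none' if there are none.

NE set: (B,R)

(A,P): not NE [P1→D gives 5>3]
(A,Q): not NE [P1→B gives 8>7]
(A,R): not NE [P2→Q gives 8>7]
(A,S): not NE [P2→Q gives 8>4]
(B,P): not NE [P1→D gives 5>1; P2→R gives 5>3]
(B,Q): not NE [P2→R gives 5>0]
(B,R): NE
(B,S): not NE [P1→A gives 11>8; P2→R gives 5>0]
(C,P): not NE [P1→D gives 5>4; P2→S gives 8>0]
(C,Q): not NE [P1→B gives 8>5; P2→S gives 8>0]
(C,R): not NE [P1→D gives 9>4; P2→S gives 8>5]
(C,S): not NE [P1→A gives 11>9]
(D,P): not NE [P2→S gives 9>7]
(D,Q): not NE [P1→B gives 8>4; P2→S gives 9>3]
(D,R): not NE [P2→S gives 9>0]
(D,S): not NE [P1→A gives 11>10]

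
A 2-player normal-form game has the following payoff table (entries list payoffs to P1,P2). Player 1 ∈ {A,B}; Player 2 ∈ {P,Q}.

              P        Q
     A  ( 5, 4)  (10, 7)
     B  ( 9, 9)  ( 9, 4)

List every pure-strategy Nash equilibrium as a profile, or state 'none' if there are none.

(A,P): not NE [P1→B gives 9>5; P2→Q gives 7>4]
(A,Q): NE
(B,P): NE
(B,Q): not NE [P1→A gives 10>9; P2→P gives 9>4]

NE set: (A,Q), (B,P)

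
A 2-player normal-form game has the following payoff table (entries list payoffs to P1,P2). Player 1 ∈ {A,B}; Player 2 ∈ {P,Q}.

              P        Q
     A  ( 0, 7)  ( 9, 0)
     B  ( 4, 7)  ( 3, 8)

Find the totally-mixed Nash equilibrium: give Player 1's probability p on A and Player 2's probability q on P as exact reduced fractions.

P1 indiff ⇒ q·0+(1-q)·9 = q·4+(1-q)·3 ⇒ q(-4) = (1-q)(-6) ⇒ q = 3/5
P2 indiff ⇒ p·7+(1-p)·7 = p·0+(1-p)·8 ⇒ p(7) = (1-p)(1) ⇒ p = 1/8

P1 mixes 1/8 on A; P2 mixes 3/5 on P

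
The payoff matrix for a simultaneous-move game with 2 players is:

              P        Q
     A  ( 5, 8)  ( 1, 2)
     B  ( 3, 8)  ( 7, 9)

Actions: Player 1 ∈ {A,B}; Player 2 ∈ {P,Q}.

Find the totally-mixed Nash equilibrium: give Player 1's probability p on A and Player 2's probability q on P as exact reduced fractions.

p=1/7, q=3/4

P1 indiff ⇒ q·5+(1-q)·1 = q·3+(1-q)·7 ⇒ q(2) = (1-q)(6) ⇒ q = 3/4
P2 indiff ⇒ p·8+(1-p)·8 = p·2+(1-p)·9 ⇒ p(6) = (1-p)(1) ⇒ p = 1/7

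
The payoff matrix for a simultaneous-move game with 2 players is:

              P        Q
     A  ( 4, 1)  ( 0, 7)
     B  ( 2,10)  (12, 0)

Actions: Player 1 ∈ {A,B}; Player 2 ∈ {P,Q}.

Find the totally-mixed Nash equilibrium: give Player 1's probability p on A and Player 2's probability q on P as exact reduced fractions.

(p,q) = (5/8, 6/7)

P1 indiff ⇒ q·4+(1-q)·0 = q·2+(1-q)·12 ⇒ q(2) = (1-q)(12) ⇒ q = 6/7
P2 indiff ⇒ p·1+(1-p)·10 = p·7+(1-p)·0 ⇒ p(-6) = (1-p)(-10) ⇒ p = 5/8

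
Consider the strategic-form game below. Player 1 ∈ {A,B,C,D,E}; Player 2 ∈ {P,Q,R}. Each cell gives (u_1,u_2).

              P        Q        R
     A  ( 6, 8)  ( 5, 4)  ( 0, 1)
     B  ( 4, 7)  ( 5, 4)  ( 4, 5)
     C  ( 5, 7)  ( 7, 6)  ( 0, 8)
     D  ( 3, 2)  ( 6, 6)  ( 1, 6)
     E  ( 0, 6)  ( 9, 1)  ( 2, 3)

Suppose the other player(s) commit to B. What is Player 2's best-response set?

u_2(P vs B) = 7
u_2(Q vs B) = 4
u_2(R vs B) = 5
max payoff 7 at {P}

BR_2 = {P}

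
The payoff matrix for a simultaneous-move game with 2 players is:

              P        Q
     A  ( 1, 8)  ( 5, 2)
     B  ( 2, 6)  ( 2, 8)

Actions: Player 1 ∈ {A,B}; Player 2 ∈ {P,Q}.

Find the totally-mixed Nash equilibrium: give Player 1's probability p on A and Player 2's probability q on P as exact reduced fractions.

(p,q) = (1/4, 3/4)

P1 indiff ⇒ q·1+(1-q)·5 = q·2+(1-q)·2 ⇒ q(-1) = (1-q)(-3) ⇒ q = 3/4
P2 indiff ⇒ p·8+(1-p)·6 = p·2+(1-p)·8 ⇒ p(6) = (1-p)(2) ⇒ p = 1/4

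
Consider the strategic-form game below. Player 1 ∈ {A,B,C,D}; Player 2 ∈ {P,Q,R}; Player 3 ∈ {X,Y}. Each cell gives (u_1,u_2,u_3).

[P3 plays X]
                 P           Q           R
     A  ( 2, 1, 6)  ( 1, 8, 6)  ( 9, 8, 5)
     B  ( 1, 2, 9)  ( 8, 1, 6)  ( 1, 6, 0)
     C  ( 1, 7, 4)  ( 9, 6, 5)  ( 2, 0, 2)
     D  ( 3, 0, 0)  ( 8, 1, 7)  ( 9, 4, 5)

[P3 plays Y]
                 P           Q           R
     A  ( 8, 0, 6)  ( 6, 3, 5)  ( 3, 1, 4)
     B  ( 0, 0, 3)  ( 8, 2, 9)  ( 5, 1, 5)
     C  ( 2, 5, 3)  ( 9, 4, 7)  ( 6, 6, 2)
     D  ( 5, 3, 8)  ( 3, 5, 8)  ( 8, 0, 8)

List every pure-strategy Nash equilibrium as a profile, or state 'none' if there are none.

(A,P,X): not NE [P1→D gives 3>2; P2→R gives 8>1]
(A,P,Y): not NE [P2→Q gives 3>0]
(A,Q,X): not NE [P1→C gives 9>1]
(A,Q,Y): not NE [P1→C gives 9>6; P3→X gives 6>5]
(A,R,X): NE
(A,R,Y): not NE [P1→D gives 8>3; P2→Q gives 3>1; P3→X gives 5>4]
(B,P,X): not NE [P1→D gives 3>1; P2→R gives 6>2]
(B,P,Y): not NE [P1→A gives 8>0; P2→Q gives 2>0; P3→X gives 9>3]
(B,Q,X): not NE [P1→C gives 9>8; P2→R gives 6>1; P3→Y gives 9>6]
(B,Q,Y): not NE [P1→C gives 9>8]
(B,R,X): not NE [P1→D gives 9>1; P3→Y gives 5>0]
(B,R,Y): not NE [P1→D gives 8>5; P2→Q gives 2>1]
(C,P,X): not NE [P1→D gives 3>1]
(C,P,Y): not NE [P1→A gives 8>2; P2→R gives 6>5; P3→X gives 4>3]
(C,Q,X): not NE [P2→P gives 7>6; P3→Y gives 7>5]
(C,Q,Y): not NE [P2→R gives 6>4]
(C,R,X): not NE [P1→D gives 9>2; P2→P gives 7>0]
(C,R,Y): not NE [P1→D gives 8>6]
(D,P,X): not NE [P2→R gives 4>0; P3→Y gives 8>0]
(D,P,Y): not NE [P1→A gives 8>5; P2→Q gives 5>3]
(D,Q,X): not NE [P1→C gives 9>8; P2→R gives 4>1; P3→Y gives 8>7]
(D,Q,Y): not NE [P1→C gives 9>3]
(D,R,X): not NE [P3→Y gives 8>5]
(D,R,Y): not NE [P2→Q gives 5>0]

Nash profiles: (A,R,X)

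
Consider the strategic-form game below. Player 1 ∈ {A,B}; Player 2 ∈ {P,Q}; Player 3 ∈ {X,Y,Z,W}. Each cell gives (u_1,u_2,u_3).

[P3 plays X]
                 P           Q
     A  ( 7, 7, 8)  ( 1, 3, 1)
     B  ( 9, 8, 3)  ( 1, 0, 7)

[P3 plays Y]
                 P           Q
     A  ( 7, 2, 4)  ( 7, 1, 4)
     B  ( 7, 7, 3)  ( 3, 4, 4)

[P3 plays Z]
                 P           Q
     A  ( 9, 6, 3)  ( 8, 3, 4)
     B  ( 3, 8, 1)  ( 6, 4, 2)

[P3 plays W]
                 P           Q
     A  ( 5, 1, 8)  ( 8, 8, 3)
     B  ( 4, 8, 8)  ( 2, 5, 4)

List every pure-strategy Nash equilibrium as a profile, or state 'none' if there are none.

No pure NE.

(A,P,X): not NE [P1→B gives 9>7]
(A,P,Y): not NE [P3→W gives 8>4]
(A,P,Z): not NE [P3→W gives 8>3]
(A,P,W): not NE [P2→Q gives 8>1]
(A,Q,X): not NE [P2→P gives 7>3; P3→Z gives 4>1]
(A,Q,Y): not NE [P2→P gives 2>1]
(A,Q,Z): not NE [P2→P gives 6>3]
(A,Q,W): not NE [P3→Z gives 4>3]
(B,P,X): not NE [P3→W gives 8>3]
(B,P,Y): not NE [P3→W gives 8>3]
(B,P,Z): not NE [P1→A gives 9>3; P3→W gives 8>1]
(B,P,W): not NE [P1→A gives 5>4]
(B,Q,X): not NE [P2→P gives 8>0]
(B,Q,Y): not NE [P1→A gives 7>3; P2→P gives 7>4; P3→X gives 7>4]
(B,Q,Z): not NE [P1→A gives 8>6; P2→P gives 8>4; P3→X gives 7>2]
(B,Q,W): not NE [P1→A gives 8>2; P2→P gives 8>5; P3→X gives 7>4]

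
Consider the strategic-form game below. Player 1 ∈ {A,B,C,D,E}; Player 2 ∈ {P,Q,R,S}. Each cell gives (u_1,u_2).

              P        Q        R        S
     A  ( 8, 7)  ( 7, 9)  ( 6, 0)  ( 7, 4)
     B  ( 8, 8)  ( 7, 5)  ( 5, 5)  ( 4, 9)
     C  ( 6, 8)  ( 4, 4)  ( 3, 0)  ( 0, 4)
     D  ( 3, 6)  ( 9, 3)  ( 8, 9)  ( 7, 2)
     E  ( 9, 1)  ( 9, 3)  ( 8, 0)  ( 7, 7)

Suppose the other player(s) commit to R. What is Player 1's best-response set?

u_1(A vs R) = 6
u_1(B vs R) = 5
u_1(C vs R) = 3
u_1(D vs R) = 8
u_1(E vs R) = 8
max payoff 8 at {D,E}

BR_1 = {D,E}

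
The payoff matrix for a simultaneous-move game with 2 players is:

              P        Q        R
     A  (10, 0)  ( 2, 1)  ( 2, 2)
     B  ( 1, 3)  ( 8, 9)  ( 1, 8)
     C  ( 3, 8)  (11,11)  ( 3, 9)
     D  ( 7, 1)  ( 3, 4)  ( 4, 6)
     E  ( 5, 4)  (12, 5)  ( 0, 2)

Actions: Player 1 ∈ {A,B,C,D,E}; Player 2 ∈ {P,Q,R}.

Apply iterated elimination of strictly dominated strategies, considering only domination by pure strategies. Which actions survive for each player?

P1 drop B (C beats it: P:3>1 Q:11>8 R:3>1)
P2 drop P (Q beats it: A:1>0 C:11>8 D:4>1 E:5>4)
P1 drop A (C beats it: Q:11>2 R:3>2)
P1→{C,D,E} P2→{Q,R}

Remaining: P1:{C,D,E} P2:{Q,R}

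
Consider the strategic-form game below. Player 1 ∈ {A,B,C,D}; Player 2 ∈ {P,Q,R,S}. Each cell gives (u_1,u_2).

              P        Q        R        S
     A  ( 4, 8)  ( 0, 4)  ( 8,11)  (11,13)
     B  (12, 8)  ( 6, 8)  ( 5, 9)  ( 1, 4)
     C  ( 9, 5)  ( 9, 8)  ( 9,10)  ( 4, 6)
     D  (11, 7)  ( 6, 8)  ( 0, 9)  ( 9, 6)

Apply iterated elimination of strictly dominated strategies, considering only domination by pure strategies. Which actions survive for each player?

P2 drop P (R beats it: A:11>8 B:9>8 C:10>5 D:9>7)
P1 drop B (C beats it: Q:9>6 R:9>5 S:4>1)
P2 drop Q (R beats it: A:11>4 C:10>8 D:9>8)
P1 drop D (A beats it: R:8>0 S:11>9)
P1→{A,C} P2→{R,S}

Survivors P1:{A,C} P2:{R,S}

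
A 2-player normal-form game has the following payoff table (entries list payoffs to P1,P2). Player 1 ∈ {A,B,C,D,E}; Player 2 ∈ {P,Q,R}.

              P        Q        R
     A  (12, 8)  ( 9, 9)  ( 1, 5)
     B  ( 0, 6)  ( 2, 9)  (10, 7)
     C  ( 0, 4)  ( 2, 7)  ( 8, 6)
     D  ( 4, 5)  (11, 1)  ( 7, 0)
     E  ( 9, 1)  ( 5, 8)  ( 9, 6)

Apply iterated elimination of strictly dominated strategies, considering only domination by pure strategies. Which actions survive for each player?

P1 drop C (E beats it: P:9>0 Q:5>2 R:9>8)
P2 drop R (Q beats it: A:9>5 B:9>7 D:1>0 E:8>6)
P1 drop B (A beats it: P:12>0 Q:9>2)
P1 drop E (A beats it: P:12>9 Q:9>5)
P1→{A,D} P2→{P,Q}

Remaining: P1:{A,D} P2:{P,Q}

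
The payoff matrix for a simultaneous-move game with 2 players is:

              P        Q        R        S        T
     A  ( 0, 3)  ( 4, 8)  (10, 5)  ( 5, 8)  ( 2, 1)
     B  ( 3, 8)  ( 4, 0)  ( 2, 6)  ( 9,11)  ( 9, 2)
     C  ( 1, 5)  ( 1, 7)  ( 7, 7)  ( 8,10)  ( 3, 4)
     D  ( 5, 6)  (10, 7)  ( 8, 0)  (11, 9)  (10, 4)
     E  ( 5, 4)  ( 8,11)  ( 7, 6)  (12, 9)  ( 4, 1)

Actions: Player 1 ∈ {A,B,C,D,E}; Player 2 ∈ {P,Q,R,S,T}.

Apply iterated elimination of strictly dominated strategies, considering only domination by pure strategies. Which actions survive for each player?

IESDS → P1:{D,E} P2:{Q,S}

P1 drop B (D beats it: P:5>3 Q:10>4 R:8>2 S:11>9 T:10>9)
P1 drop C (D beats it: P:5>1 Q:10>1 R:8>7 S:11>8 T:10>3)
P2 drop P (Q beats it: A:8>3 D:7>6 E:11>4)
P2 drop R (Q beats it: A:8>5 D:7>0 E:11>6)
P1 drop A (D beats it: Q:10>4 S:11>5 T:10>2)
P2 drop T (Q beats it: D:7>4 E:11>1)
P1→{D,E} P2→{Q,S}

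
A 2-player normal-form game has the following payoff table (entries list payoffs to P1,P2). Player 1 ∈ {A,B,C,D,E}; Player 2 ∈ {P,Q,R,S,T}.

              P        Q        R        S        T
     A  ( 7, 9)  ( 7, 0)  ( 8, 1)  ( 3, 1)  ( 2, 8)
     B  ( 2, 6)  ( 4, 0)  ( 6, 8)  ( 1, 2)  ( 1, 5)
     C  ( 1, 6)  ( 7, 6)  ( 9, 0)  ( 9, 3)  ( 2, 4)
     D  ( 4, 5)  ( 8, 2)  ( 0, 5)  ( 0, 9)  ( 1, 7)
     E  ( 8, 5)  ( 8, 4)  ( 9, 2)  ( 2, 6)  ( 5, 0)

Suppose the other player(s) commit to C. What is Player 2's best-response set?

u_2(P vs C) = 6
u_2(Q vs C) = 6
u_2(R vs C) = 0
u_2(S vs C) = 3
u_2(T vs C) = 4
max payoff 6 at {P,Q}

argmax u_2 = {P,Q}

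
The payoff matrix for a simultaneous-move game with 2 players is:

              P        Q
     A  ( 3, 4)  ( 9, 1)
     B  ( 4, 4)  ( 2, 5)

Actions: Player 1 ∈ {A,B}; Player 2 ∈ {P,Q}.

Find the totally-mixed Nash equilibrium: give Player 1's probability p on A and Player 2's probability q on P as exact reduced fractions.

(p,q) = (1/4, 7/8)

P1 indiff ⇒ q·3+(1-q)·9 = q·4+(1-q)·2 ⇒ q(-1) = (1-q)(-7) ⇒ q = 7/8
P2 indiff ⇒ p·4+(1-p)·4 = p·1+(1-p)·5 ⇒ p(3) = (1-p)(1) ⇒ p = 1/4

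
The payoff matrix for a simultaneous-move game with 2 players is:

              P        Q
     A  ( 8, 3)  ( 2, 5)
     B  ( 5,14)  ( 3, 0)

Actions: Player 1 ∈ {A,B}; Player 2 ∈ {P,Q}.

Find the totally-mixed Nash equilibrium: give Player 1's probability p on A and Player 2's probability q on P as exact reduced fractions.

P1 indiff ⇒ q·8+(1-q)·2 = q·5+(1-q)·3 ⇒ q(3) = (1-q)(1) ⇒ q = 1/4
P2 indiff ⇒ p·3+(1-p)·14 = p·5+(1-p)·0 ⇒ p(-2) = (1-p)(-14) ⇒ p = 7/8

p=7/8, q=1/4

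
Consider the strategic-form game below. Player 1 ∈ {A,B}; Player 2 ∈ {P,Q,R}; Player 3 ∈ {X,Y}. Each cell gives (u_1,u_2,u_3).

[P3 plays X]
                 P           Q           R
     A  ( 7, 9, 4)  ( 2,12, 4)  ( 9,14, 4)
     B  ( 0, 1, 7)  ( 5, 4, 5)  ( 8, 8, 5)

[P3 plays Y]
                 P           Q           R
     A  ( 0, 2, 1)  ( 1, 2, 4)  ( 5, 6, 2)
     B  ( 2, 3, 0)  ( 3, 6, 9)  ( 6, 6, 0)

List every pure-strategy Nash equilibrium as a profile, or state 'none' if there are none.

NE set: (A,R,X), (B,Q,Y)

(A,P,X): not NE [P2→R gives 14>9]
(A,P,Y): not NE [P1→B gives 2>0; P2→R gives 6>2; P3→X gives 4>1]
(A,Q,X): not NE [P1→B gives 5>2; P2→R gives 14>12]
(A,Q,Y): not NE [P1→B gives 3>1; P2→R gives 6>2]
(A,R,X): NE
(A,R,Y): not NE [P1→B gives 6>5; P3→X gives 4>2]
(B,P,X): not NE [P1→A gives 7>0; P2→R gives 8>1]
(B,P,Y): not NE [P2→R gives 6>3; P3→X gives 7>0]
(B,Q,X): not NE [P2→R gives 8>4; P3→Y gives 9>5]
(B,Q,Y): NE
(B,R,X): not NE [P1→A gives 9>8]
(B,R,Y): not NE [P3→X gives 5>0]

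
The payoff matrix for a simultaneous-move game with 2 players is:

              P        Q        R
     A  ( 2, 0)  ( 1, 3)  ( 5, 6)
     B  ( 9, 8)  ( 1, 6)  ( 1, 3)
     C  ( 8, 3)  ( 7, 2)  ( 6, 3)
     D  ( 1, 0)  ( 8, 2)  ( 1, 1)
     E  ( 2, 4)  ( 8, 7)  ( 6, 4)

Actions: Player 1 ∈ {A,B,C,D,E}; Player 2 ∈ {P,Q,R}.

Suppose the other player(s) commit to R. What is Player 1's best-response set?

u_1(A vs R) = 5
u_1(B vs R) = 1
u_1(C vs R) = 6
u_1(D vs R) = 1
u_1(E vs R) = 6
max payoff 6 at {C,E}

P1 best: {C,E}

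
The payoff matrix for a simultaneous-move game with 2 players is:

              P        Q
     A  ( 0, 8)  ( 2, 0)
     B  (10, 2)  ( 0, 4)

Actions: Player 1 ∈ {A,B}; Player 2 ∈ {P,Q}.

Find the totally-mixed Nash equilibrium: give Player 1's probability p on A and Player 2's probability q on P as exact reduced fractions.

(p,q) = (1/5, 1/6)

P1 indiff ⇒ q·0+(1-q)·2 = q·10+(1-q)·0 ⇒ q(-10) = (1-q)(-2) ⇒ q = 1/6
P2 indiff ⇒ p·8+(1-p)·2 = p·0+(1-p)·4 ⇒ p(8) = (1-p)(2) ⇒ p = 1/5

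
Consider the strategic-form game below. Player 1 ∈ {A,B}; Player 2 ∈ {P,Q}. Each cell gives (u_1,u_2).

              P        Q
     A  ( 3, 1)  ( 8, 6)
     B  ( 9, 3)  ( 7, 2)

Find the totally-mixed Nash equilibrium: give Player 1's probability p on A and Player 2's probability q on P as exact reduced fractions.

p=1/6, q=1/7

P1 indiff ⇒ q·3+(1-q)·8 = q·9+(1-q)·7 ⇒ q(-6) = (1-q)(-1) ⇒ q = 1/7
P2 indiff ⇒ p·1+(1-p)·3 = p·6+(1-p)·2 ⇒ p(-5) = (1-p)(-1) ⇒ p = 1/6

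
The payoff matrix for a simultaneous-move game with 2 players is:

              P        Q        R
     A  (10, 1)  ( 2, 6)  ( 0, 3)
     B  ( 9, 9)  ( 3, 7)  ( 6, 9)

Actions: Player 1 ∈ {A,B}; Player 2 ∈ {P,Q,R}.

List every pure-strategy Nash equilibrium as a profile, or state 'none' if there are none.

PSNE = {(B,R)}

(A,P): not NE [P2→Q gives 6>1]
(A,Q): not NE [P1→B gives 3>2]
(A,R): not NE [P1→B gives 6>0; P2→Q gives 6>3]
(B,P): not NE [P1→A gives 10>9]
(B,Q): not NE [P2→R gives 9>7]
(B,R): NE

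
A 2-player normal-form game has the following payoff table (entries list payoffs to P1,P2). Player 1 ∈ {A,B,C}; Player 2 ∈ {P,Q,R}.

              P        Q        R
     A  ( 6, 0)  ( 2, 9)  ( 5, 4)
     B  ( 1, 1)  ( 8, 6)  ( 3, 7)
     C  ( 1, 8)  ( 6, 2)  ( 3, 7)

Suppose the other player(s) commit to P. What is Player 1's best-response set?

P1 best: {A}

u_1(A vs P) = 6
u_1(B vs P) = 1
u_1(C vs P) = 1
max payoff 6 at {A}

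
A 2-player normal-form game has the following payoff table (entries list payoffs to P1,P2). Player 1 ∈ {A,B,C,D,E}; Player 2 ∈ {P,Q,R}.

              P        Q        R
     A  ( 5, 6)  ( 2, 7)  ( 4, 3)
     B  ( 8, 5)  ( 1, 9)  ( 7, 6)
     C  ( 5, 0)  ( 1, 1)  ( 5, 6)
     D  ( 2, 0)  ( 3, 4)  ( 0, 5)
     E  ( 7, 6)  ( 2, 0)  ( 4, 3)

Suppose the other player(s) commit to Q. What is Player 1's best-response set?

BR_1 = {D}

u_1(A vs Q) = 2
u_1(B vs Q) = 1
u_1(C vs Q) = 1
u_1(D vs Q) = 3
u_1(E vs Q) = 2
max payoff 3 at {D}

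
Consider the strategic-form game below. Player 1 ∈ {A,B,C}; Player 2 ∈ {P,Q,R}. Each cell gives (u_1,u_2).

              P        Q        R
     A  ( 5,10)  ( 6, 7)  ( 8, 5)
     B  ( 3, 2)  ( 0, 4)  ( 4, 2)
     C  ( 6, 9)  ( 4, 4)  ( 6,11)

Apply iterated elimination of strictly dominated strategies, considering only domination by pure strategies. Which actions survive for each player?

P1 drop B (A beats it: P:5>3 Q:6>0 R:8>4)
P2 drop Q (P beats it: A:10>7 C:9>4)
P1→{A,C} P2→{P,R}

IESDS → P1:{A,C} P2:{P,R}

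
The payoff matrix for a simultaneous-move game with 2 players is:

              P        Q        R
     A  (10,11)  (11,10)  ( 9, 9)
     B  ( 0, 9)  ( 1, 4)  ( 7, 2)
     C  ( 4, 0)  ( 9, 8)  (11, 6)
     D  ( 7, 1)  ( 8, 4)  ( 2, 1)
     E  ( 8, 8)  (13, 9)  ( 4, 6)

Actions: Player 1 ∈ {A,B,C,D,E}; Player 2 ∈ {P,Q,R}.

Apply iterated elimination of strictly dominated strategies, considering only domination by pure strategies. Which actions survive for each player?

IESDS → P1:{A,E} P2:{P,Q}

P1 drop B (A beats it: P:10>0 Q:11>1 R:9>7)
P1 drop D (A beats it: P:10>7 Q:11>8 R:9>2)
P2 drop R (Q beats it: A:10>9 C:8>6 E:9>6)
P1 drop C (A beats it: P:10>4 Q:11>9)
P1→{A,E} P2→{P,Q}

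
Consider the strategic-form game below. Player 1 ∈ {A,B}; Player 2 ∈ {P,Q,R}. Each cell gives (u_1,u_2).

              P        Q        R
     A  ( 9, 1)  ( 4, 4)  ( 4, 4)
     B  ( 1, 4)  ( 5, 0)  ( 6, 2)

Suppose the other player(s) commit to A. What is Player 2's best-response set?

P2 best: {Q,R}

u_2(P vs A) = 1
u_2(Q vs A) = 4
u_2(R vs A) = 4
max payoff 4 at {Q,R}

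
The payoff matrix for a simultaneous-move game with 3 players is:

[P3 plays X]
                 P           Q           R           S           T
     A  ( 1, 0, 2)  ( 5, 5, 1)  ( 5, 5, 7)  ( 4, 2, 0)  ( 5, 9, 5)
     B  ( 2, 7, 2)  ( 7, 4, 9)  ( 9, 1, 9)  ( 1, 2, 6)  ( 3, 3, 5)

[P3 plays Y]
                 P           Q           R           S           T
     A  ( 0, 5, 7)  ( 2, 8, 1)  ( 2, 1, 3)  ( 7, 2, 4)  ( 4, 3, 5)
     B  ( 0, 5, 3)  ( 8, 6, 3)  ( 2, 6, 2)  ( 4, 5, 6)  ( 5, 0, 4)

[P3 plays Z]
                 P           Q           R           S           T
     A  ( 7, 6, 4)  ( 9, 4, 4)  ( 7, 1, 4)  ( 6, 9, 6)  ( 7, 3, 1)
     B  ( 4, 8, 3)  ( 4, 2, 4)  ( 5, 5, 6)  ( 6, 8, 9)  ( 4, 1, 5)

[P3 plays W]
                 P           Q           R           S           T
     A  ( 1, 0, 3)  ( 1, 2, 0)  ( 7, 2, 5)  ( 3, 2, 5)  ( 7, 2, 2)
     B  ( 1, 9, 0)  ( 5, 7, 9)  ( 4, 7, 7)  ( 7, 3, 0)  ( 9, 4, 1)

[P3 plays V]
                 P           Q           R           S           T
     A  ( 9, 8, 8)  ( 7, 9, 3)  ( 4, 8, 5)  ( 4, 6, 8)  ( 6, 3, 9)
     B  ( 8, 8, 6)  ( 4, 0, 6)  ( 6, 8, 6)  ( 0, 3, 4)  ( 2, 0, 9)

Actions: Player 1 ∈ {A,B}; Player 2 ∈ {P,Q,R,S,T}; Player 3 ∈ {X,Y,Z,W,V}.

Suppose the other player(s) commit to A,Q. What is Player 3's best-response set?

argmax u_3 = {Z}

u_3(X vs A,Q) = 1
u_3(Y vs A,Q) = 1
u_3(Z vs A,Q) = 4
u_3(W vs A,Q) = 0
u_3(V vs A,Q) = 3
max payoff 4 at {Z}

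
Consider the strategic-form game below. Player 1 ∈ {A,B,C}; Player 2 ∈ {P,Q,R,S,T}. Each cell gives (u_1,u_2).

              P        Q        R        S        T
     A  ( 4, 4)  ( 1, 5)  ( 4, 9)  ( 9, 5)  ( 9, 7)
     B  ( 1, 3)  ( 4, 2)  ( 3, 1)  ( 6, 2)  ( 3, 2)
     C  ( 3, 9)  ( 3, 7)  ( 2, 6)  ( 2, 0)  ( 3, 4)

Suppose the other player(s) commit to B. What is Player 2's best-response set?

u_2(P vs B) = 3
u_2(Q vs B) = 2
u_2(R vs B) = 1
u_2(S vs B) = 2
u_2(T vs B) = 2
max payoff 3 at {P}

argmax u_2 = {P}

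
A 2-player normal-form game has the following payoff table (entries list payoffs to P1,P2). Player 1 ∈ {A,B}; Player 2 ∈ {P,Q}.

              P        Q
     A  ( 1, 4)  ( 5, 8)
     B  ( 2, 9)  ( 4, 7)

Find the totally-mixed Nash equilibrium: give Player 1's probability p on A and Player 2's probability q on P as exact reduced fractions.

P1 indiff ⇒ q·1+(1-q)·5 = q·2+(1-q)·4 ⇒ q(-1) = (1-q)(-1) ⇒ q = 1/2
P2 indiff ⇒ p·4+(1-p)·9 = p·8+(1-p)·7 ⇒ p(-4) = (1-p)(-2) ⇒ p = 1/3

p=1/3, q=1/2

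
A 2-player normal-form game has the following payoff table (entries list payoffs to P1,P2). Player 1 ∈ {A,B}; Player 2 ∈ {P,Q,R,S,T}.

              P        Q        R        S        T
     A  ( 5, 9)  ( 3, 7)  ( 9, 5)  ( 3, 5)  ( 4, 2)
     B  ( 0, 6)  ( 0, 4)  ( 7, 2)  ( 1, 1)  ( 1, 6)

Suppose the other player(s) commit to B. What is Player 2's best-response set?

argmax u_2 = {P,T}

u_2(P vs B) = 6
u_2(Q vs B) = 4
u_2(R vs B) = 2
u_2(S vs B) = 1
u_2(T vs B) = 6
max payoff 6 at {P,T}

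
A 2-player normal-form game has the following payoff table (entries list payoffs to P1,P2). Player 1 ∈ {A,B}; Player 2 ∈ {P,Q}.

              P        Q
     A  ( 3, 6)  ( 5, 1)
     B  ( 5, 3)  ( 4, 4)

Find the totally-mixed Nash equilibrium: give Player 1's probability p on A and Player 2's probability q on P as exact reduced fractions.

P1 indiff ⇒ q·3+(1-q)·5 = q·5+(1-q)·4 ⇒ q(-2) = (1-q)(-1) ⇒ q = 1/3
P2 indiff ⇒ p·6+(1-p)·3 = p·1+(1-p)·4 ⇒ p(5) = (1-p)(1) ⇒ p = 1/6

p=1/6, q=1/3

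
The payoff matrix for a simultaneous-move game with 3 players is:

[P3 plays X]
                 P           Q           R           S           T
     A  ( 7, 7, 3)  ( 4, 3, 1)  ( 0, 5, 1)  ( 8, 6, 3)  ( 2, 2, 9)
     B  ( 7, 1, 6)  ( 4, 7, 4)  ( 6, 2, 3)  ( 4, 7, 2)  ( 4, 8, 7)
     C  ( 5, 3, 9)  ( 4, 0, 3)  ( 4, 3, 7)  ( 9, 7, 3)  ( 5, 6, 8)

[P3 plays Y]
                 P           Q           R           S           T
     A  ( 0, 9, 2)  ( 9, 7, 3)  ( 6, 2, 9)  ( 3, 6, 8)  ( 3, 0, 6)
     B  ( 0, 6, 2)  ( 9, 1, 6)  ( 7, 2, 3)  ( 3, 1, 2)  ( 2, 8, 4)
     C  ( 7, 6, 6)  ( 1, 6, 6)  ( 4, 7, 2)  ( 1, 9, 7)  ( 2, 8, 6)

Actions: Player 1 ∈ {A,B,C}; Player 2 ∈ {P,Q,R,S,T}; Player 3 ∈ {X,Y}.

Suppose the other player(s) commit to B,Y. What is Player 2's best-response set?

u_2(P vs B,Y) = 6
u_2(Q vs B,Y) = 1
u_2(R vs B,Y) = 2
u_2(S vs B,Y) = 1
u_2(T vs B,Y) = 8
max payoff 8 at {T}

BR_2 = {T}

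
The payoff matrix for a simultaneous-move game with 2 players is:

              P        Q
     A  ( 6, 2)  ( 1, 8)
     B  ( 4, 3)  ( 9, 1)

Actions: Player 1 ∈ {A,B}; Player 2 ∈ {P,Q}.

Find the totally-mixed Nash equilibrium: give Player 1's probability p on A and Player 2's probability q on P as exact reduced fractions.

P1 indiff ⇒ q·6+(1-q)·1 = q·4+(1-q)·9 ⇒ q(2) = (1-q)(8) ⇒ q = 4/5
P2 indiff ⇒ p·2+(1-p)·3 = p·8+(1-p)·1 ⇒ p(-6) = (1-p)(-2) ⇒ p = 1/4

p=1/4, q=4/5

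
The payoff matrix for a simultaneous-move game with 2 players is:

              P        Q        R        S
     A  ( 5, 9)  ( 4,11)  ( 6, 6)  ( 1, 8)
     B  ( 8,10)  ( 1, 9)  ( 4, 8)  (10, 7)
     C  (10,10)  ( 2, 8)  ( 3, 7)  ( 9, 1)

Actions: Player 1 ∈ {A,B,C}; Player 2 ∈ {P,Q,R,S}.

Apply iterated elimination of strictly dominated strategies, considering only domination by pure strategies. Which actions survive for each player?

P2 drop R (P beats it: A:9>6 B:10>8 C:10>7)
P2 drop S (P beats it: A:9>8 B:10>7 C:10>1)
P1 drop B (C beats it: P:10>8 Q:2>1)
P1→{A,C} P2→{P,Q}

Remaining: P1:{A,C} P2:{P,Q}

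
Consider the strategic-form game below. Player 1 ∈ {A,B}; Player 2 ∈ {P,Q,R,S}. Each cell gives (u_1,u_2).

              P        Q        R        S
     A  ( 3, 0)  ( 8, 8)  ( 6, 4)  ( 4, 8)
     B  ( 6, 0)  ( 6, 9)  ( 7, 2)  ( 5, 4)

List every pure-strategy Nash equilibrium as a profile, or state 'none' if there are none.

NE set: (A,Q)

(A,P): not NE [P1→B gives 6>3; P2→S gives 8>0]
(A,Q): NE
(A,R): not NE [P1→B gives 7>6; P2→S gives 8>4]
(A,S): not NE [P1→B gives 5>4]
(B,P): not NE [P2→Q gives 9>0]
(B,Q): not NE [P1→A gives 8>6]
(B,R): not NE [P2→Q gives 9>2]
(B,S): not NE [P2→Q gives 9>4]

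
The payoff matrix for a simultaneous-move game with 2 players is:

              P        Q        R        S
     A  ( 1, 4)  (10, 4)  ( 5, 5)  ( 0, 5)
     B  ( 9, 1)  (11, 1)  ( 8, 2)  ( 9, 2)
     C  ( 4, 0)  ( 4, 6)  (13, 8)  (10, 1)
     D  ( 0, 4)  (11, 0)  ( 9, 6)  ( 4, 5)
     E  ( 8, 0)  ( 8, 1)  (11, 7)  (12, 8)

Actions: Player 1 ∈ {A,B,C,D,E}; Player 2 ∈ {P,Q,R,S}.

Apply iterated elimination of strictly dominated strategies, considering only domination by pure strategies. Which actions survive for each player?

P1 drop A (B beats it: P:9>1 Q:11>10 R:8>5 S:9>0)
P2 drop P (R beats it: B:2>1 C:8>0 D:6>4 E:7>0)
P2 drop Q (R beats it: B:2>1 C:8>6 D:6>0 E:7>1)
P1 drop B (C beats it: R:13>8 S:10>9)
P1 drop D (C beats it: R:13>9 S:10>4)
P1→{C,E} P2→{R,S}

Survivors P1:{C,E} P2:{R,S}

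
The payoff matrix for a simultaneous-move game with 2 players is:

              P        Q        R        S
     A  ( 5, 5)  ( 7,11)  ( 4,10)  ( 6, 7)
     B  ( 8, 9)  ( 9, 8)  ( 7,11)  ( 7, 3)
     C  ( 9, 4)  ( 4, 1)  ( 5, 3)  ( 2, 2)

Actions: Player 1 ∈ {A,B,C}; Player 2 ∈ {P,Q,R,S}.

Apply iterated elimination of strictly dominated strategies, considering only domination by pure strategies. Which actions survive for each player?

IESDS → P1:{B,C} P2:{P,R}

P1 drop A (B beats it: P:8>5 Q:9>7 R:7>4 S:7>6)
P2 drop Q (P beats it: B:9>8 C:4>1)
P2 drop S (P beats it: B:9>3 C:4>2)
P1→{B,C} P2→{P,R}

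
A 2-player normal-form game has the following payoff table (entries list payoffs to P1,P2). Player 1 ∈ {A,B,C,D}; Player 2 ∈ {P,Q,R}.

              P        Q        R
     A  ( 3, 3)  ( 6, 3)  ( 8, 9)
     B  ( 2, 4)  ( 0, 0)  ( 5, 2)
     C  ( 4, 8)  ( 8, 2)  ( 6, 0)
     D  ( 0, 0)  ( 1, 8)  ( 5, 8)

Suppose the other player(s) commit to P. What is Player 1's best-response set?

BR_1 = {C}

u_1(A vs P) = 3
u_1(B vs P) = 2
u_1(C vs P) = 4
u_1(D vs P) = 0
max payoff 4 at {C}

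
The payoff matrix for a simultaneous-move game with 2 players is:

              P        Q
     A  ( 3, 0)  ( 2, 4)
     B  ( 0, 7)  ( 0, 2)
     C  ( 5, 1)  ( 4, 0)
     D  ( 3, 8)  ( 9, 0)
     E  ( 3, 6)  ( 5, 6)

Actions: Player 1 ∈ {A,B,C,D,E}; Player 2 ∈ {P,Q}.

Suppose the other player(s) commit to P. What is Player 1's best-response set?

P1 best: {C}

u_1(A vs P) = 3
u_1(B vs P) = 0
u_1(C vs P) = 5
u_1(D vs P) = 3
u_1(E vs P) = 3
max payoff 5 at {C}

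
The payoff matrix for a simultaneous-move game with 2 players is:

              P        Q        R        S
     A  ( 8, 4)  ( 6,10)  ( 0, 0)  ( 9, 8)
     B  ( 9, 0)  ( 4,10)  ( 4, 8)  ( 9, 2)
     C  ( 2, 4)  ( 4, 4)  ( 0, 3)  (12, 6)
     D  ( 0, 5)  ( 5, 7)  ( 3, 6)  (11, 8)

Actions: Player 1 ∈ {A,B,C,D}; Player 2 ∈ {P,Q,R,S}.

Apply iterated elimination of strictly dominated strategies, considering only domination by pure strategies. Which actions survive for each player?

P2 drop P (S beats it: A:8>4 B:2>0 C:6>4 D:8>5)
P2 drop R (Q beats it: A:10>0 B:10>8 C:4>3 D:7>6)
P1 drop B (D beats it: Q:5>4 S:11>9)
P1→{A,C,D} P2→{Q,S}

IESDS → P1:{A,C,D} P2:{Q,S}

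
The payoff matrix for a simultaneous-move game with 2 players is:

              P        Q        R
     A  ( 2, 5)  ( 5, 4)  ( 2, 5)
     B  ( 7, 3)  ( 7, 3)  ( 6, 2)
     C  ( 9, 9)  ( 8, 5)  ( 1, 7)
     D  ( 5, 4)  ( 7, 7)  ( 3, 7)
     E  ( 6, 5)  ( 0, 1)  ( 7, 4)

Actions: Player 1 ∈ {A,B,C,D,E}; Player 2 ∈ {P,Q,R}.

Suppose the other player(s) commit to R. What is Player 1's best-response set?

u_1(A vs R) = 2
u_1(B vs R) = 6
u_1(C vs R) = 1
u_1(D vs R) = 3
u_1(E vs R) = 7
max payoff 7 at {E}

argmax u_1 = {E}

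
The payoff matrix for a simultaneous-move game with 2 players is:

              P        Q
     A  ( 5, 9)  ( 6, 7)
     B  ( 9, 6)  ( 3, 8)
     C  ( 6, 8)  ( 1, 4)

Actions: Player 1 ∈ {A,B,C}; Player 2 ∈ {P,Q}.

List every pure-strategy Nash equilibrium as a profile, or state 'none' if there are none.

(A,P): not NE [P1→B gives 9>5]
(A,Q): not NE [P2→P gives 9>7]
(B,P): not NE [P2→Q gives 8>6]
(B,Q): not NE [P1→A gives 6>3]
(C,P): not NE [P1→B gives 9>6]
(C,Q): not NE [P1→A gives 6>1; P2→P gives 8>4]

PSNE: ∅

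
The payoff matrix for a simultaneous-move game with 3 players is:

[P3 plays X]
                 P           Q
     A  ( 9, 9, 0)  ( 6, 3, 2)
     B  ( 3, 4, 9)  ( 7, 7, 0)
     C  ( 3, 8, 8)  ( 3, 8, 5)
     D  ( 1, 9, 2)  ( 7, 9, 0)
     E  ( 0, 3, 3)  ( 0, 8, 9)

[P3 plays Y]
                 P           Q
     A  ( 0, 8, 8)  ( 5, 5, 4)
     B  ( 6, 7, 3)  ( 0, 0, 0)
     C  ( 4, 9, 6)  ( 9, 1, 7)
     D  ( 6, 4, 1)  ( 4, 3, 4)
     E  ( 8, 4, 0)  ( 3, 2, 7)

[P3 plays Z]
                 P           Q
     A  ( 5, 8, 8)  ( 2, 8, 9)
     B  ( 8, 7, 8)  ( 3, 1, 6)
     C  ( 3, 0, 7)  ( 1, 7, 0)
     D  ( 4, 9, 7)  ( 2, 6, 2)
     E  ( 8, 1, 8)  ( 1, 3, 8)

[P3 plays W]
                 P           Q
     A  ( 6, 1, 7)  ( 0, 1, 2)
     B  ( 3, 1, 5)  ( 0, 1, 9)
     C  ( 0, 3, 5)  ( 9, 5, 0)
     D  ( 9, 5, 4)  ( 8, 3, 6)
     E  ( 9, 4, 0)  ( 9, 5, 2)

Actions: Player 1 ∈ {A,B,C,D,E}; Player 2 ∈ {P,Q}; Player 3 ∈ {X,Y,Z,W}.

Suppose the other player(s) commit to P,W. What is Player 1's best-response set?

u_1(A vs P,W) = 6
u_1(B vs P,W) = 3
u_1(C vs P,W) = 0
u_1(D vs P,W) = 9
u_1(E vs P,W) = 9
max payoff 9 at {D,E}

BR_1 = {D,E}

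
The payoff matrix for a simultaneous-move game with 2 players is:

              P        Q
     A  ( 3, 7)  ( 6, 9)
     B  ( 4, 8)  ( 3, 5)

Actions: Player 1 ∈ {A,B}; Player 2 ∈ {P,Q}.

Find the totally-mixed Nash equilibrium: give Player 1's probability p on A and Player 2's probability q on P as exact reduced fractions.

(p,q) = (3/5, 3/4)

P1 indiff ⇒ q·3+(1-q)·6 = q·4+(1-q)·3 ⇒ q(-1) = (1-q)(-3) ⇒ q = 3/4
P2 indiff ⇒ p·7+(1-p)·8 = p·9+(1-p)·5 ⇒ p(-2) = (1-p)(-3) ⇒ p = 3/5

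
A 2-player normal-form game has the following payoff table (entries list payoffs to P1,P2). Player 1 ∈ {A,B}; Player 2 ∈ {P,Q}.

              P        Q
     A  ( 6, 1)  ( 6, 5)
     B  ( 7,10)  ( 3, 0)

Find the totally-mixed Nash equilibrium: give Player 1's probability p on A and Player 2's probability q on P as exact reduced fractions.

P1 indiff ⇒ q·6+(1-q)·6 = q·7+(1-q)·3 ⇒ q(-1) = (1-q)(-3) ⇒ q = 3/4
P2 indiff ⇒ p·1+(1-p)·10 = p·5+(1-p)·0 ⇒ p(-4) = (1-p)(-10) ⇒ p = 5/7

P1 mixes 5/7 on A; P2 mixes 3/4 on P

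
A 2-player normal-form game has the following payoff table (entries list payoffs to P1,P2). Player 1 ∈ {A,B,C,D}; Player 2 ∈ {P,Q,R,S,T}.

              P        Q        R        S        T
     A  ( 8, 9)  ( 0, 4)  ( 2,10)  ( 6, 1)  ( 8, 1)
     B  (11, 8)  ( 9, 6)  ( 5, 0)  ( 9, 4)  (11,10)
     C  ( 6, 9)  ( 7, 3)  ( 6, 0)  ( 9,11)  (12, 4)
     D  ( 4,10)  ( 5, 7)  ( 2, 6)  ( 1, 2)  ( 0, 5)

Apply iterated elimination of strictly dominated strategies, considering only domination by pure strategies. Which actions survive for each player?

P1 drop A (B beats it: P:11>8 Q:9>0 R:5>2 S:9>6 T:11>8)
P1 drop D (B beats it: P:11>4 Q:9>5 R:5>2 S:9>1 T:11>0)
P2 drop Q (P beats it: B:8>6 C:9>3)
P2 drop R (P beats it: B:8>0 C:9>0)
P1→{B,C} P2→{P,S,T}

Remaining: P1:{B,C} P2:{P,S,T}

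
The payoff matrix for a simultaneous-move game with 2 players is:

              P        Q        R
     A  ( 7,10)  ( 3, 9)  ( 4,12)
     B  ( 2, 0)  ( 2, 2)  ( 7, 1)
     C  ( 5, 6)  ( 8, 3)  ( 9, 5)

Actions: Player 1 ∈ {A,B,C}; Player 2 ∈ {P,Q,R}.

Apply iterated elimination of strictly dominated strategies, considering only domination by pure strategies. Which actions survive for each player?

P1 drop B (C beats it: P:5>2 Q:8>2 R:9>7)
P2 drop Q (P beats it: A:10>9 C:6>3)
P1→{A,C} P2→{P,R}

IESDS → P1:{A,C} P2:{P,R}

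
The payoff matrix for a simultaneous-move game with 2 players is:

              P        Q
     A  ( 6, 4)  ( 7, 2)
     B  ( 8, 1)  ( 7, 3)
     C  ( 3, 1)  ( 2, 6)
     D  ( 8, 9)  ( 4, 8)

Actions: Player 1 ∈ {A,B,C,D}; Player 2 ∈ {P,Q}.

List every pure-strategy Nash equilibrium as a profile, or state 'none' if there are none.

(A,P): not NE [P1→D gives 8>6]
(A,Q): not NE [P2→P gives 4>2]
(B,P): not NE [P2→Q gives 3>1]
(B,Q): NE
(C,P): not NE [P1→D gives 8>3; P2→Q gives 6>1]
(C,Q): not NE [P1→B gives 7>2]
(D,P): NE
(D,Q): not NE [P1→B gives 7>4; P2→P gives 9>8]

PSNE = {(B,Q), (D,P)}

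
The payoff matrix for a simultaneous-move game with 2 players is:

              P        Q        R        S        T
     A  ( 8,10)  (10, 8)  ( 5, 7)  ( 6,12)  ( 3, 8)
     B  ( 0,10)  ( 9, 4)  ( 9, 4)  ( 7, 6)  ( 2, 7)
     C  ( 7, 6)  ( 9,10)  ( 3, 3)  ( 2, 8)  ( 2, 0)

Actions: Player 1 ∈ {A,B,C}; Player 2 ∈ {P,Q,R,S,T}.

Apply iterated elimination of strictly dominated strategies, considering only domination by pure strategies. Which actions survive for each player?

P1 drop C (A beats it: P:8>7 Q:10>9 R:5>3 S:6>2 T:3>2)
P2 drop Q (P beats it: A:10>8 B:10>4)
P2 drop R (P beats it: A:10>7 B:10>4)
P2 drop T (P beats it: A:10>8 B:10>7)
P1→{A,B} P2→{P,S}

Survivors P1:{A,B} P2:{P,S}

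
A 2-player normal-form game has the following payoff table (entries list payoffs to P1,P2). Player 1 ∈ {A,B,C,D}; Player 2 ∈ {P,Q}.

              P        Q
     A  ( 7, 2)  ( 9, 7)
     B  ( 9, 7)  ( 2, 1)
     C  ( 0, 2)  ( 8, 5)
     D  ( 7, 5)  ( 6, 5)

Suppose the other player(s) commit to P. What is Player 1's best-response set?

u_1(A vs P) = 7
u_1(B vs P) = 9
u_1(C vs P) = 0
u_1(D vs P) = 7
max payoff 9 at {B}

argmax u_1 = {B}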